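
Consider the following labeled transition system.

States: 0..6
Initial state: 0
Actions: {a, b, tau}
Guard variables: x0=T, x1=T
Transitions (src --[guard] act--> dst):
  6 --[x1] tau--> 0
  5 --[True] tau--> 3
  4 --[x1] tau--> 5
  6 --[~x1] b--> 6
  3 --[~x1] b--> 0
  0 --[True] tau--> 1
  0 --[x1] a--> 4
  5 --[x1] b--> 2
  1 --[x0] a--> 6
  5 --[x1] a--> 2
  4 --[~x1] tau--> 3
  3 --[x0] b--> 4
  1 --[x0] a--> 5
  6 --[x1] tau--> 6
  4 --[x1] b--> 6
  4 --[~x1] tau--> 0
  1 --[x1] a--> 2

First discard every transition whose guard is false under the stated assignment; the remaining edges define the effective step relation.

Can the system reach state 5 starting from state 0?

Answer: REACHABLE

Trace:
13 transition(s) survive guard evaluation.
Layer 0: {0}
Layer 1: {1,4}  cumulative {0,1,4}
Layer 2: {2,5,6}  cumulative {0,1,2,4,5,6}
Layer 3: {3}  cumulative {0,1,2,3,4,5,6}
Reach set: {0,1,2,3,4,5,6}
Path to 5: tau·a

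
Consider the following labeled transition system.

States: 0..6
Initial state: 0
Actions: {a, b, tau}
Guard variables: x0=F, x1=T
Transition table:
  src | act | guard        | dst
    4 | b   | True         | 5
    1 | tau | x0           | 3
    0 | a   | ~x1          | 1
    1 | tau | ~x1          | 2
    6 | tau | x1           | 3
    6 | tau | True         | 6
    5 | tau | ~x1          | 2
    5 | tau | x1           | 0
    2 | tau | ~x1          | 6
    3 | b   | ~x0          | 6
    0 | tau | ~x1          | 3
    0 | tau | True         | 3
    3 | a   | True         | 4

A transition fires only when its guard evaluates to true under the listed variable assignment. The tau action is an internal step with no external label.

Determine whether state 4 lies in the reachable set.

After dropping false guards: 7 live edges.
L0 = {0}
L1 = {3}  cumulative {0,3}
L2 = {4,6}  cumulative {0,3,4,6}
L3 = {5}  cumulative {0,3,4,5,6}
Reach set: {0,3,4,5,6}
Path to 4: tau·a

Answer: REACHABLE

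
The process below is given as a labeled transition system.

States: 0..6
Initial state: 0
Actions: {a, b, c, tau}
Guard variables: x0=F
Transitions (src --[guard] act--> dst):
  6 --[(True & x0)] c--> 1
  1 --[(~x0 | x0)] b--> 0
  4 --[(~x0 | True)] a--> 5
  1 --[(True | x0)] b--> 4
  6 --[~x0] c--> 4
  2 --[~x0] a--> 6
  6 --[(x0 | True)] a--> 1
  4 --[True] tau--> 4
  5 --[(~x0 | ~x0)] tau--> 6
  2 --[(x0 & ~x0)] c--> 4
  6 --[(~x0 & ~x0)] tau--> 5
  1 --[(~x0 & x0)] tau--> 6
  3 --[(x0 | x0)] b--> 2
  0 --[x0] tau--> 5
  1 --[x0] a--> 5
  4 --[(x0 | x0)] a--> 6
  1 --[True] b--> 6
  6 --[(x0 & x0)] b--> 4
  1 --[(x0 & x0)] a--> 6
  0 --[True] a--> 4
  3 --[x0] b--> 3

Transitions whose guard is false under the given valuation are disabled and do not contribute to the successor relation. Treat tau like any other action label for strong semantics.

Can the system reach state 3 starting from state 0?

Answer: UNREACHABLE

Working:
11 transition(s) survive guard evaluation.
depth 0: {0}
depth 1: {4}  total {0,4}
depth 2: {5}  total {0,4,5}
depth 3: {6}  total {0,4,5,6}
depth 4: {1}  total {0,1,4,5,6}
Reachable = {0,1,4,5,6}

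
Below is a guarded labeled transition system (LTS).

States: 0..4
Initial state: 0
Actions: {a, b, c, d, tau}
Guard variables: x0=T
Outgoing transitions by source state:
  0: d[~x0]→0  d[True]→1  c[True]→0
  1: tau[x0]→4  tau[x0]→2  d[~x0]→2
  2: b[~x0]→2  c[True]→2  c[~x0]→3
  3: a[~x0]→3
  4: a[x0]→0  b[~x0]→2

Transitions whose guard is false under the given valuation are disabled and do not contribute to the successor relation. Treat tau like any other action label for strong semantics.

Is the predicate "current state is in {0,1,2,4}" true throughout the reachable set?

Answer: INVARIANT HOLDS

Trace:
Safe = {0,1,2,4}
Reachable = {0,1,2,4}
  0: ✓
  1: ✓
  2: ✓
  4: ✓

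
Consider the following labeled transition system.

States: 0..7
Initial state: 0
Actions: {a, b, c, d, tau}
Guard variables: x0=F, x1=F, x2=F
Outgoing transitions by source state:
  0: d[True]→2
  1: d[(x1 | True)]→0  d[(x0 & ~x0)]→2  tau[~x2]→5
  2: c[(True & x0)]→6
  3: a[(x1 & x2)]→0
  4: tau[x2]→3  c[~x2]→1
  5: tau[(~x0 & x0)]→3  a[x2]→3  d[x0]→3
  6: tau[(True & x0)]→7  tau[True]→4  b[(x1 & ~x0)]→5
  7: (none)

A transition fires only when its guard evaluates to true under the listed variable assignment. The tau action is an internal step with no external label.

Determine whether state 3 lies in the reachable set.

After dropping false guards: 5 live edges.
depth 0: {0}
depth 1: {2}  cumulative {0,2}
Reachable = {0,2}

Answer: UNREACHABLE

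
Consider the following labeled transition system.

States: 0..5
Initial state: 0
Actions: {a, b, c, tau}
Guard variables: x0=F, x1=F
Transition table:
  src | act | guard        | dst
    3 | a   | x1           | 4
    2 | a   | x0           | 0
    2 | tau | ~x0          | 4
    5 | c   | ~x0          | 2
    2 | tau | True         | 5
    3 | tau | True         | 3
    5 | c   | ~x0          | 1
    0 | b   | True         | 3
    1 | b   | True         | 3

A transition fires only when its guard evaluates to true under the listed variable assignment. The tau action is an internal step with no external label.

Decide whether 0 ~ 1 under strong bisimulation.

Answer: BISIMILAR

Working:
Compute ~ classes (split until stable):
  P[0] = {{0,1,2,3,4,5}}
  P[1] = {{0,1},{2,3},{4},{5}}
  P[2] = {{0,1},{2},{3},{4},{5}}
Fixed point at round 3; 5 class(es).
0∈{0,1}, 1∈{0,1}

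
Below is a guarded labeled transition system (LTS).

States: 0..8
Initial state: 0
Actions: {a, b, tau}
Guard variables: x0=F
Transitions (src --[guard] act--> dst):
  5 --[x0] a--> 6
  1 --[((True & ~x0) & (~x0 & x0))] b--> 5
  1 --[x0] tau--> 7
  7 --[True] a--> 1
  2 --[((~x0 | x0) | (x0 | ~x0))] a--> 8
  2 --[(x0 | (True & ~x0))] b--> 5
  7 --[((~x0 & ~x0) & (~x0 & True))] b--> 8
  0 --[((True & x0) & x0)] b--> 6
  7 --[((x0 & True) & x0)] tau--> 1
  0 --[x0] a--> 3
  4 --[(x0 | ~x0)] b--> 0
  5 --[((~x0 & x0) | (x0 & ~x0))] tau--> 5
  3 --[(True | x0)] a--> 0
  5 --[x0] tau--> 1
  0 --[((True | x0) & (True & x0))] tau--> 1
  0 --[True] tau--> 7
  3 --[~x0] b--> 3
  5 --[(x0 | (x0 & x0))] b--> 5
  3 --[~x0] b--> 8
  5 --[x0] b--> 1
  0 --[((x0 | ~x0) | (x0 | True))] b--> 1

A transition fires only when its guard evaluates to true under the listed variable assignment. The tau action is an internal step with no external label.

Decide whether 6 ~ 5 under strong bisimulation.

Refine partition for ~:
  π0 = {{0,1,2,3,4,5,6,7,8}}
  π1 = {{0},{1,5,6,8},{2,3,7},{4}}
  π2 = {{0},{1,5,6,8},{2,7},{3},{4}}
Fixed point at round 3; 5 class(es).
6∈{1,5,6,8}, 5∈{1,5,6,8}

Answer: BISIMILAR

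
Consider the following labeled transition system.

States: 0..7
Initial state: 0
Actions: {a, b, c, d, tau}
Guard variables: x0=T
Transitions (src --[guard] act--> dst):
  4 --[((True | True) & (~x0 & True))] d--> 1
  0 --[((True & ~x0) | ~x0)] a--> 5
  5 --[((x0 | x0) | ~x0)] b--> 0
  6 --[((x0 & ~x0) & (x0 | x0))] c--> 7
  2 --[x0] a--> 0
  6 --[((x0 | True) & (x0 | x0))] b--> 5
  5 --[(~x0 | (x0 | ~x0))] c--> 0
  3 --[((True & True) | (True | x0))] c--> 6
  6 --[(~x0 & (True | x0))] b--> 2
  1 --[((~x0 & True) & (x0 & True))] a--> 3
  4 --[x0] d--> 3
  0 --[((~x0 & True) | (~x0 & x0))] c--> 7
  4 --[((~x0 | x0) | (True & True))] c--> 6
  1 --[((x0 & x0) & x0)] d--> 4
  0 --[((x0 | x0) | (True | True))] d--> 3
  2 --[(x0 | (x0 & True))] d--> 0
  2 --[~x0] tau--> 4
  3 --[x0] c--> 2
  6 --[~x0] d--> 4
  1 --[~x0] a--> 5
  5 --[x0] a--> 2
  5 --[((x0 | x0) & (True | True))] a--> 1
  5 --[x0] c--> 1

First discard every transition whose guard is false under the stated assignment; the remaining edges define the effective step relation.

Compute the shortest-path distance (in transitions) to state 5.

Answer: 3

Working:
Layered search for 5:
  L0 = {0}
  L1 = {3}
  L2 = {2,6}
  L3 = {5}
5 enters at depth 3; path d·c·b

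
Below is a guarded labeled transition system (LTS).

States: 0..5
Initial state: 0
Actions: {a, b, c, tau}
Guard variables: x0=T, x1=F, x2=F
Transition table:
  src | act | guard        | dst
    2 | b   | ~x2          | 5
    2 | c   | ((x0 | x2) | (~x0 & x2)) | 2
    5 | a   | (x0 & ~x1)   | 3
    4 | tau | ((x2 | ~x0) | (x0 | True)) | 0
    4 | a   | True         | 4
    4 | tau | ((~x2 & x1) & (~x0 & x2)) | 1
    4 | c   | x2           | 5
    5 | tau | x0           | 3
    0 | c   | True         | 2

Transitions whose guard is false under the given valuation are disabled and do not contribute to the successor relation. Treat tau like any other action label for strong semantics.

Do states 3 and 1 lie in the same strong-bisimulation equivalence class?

Answer: BISIMILAR

Working:
Compute ~ classes (split until stable):
  π0 = {{0,1,2,3,4,5}}
  π1 = {{0},{1,3},{2},{4,5}}
  π2 = {{0},{1,3},{2},{4},{5}}
5 equivalence class(es) (converged in 3)
3∈{1,3}, 1∈{1,3}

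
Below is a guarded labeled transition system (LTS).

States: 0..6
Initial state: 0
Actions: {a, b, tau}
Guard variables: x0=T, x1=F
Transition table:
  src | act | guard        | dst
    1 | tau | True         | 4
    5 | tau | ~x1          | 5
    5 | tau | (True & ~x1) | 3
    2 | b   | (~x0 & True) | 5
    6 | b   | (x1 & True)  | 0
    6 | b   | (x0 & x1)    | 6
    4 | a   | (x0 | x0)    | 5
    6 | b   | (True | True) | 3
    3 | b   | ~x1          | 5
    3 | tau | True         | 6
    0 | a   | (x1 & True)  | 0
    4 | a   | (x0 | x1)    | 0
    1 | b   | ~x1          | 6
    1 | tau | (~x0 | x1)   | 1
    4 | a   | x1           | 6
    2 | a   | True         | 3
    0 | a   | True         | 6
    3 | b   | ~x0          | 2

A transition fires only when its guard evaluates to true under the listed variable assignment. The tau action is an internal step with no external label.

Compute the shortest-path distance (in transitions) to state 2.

BFS to 2:
  depth 0: {0}
  depth 1: {6}
  depth 2: {3}
  depth 3: {5}
2 never appears.

Answer: UNREACHABLE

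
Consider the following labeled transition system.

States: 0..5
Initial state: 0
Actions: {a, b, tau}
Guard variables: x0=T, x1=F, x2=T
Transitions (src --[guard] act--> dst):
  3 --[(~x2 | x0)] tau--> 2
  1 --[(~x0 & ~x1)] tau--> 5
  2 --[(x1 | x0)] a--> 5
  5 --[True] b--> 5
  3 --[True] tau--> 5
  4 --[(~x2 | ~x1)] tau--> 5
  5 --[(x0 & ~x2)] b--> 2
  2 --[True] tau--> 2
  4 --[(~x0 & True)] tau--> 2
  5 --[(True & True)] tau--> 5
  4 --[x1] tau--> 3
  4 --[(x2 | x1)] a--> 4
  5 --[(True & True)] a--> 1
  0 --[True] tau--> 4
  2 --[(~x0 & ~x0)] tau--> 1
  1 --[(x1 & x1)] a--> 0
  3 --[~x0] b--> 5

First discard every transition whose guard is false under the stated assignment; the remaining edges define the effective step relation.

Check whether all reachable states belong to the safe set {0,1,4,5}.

Answer: INVARIANT HOLDS

Working:
Safe = {0,1,4,5}
Reach set: {0,1,4,5}
  0: ✓
  1: ✓
  4: ✓
  5: ✓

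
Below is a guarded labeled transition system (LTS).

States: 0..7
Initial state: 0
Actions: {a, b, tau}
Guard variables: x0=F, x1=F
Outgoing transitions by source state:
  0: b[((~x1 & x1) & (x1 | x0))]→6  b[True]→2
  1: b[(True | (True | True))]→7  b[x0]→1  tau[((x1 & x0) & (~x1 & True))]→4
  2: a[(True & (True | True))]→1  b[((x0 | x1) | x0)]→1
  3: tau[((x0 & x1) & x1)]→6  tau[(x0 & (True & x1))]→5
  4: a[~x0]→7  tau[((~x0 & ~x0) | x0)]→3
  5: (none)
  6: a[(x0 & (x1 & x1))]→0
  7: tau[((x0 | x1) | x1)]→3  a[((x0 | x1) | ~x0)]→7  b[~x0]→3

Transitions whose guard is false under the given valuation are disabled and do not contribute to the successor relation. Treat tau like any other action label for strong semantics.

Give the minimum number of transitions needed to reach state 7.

Breadth-first toward 7:
  L0 = {0}
  L1 = {2}
  L2 = {1}
  L3 = {7}
depth(7)=3, e.g. b·a·b

Answer: 3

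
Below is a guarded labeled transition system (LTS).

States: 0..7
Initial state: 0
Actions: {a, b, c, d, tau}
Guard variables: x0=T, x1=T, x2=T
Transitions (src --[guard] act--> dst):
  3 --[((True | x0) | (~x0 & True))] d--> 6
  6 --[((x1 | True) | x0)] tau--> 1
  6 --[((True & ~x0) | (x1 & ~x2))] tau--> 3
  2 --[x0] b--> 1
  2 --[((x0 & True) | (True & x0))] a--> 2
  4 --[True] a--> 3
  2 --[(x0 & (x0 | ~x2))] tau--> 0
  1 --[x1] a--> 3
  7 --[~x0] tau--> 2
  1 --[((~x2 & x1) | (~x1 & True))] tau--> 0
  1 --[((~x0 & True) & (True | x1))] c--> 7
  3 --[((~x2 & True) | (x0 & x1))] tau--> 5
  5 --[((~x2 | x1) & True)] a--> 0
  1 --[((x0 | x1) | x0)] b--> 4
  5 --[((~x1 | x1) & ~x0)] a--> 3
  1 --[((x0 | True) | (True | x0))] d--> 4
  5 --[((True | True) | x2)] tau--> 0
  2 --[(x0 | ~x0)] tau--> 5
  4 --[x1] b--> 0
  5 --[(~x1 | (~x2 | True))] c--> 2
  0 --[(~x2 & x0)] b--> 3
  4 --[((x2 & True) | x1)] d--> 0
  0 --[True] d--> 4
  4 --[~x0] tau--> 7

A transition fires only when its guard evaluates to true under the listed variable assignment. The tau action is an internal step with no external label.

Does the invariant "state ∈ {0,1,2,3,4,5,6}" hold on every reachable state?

Allowed set {0,1,2,3,4,5,6}
Reachable = {0,1,2,3,4,5,6}
  0: ok
  1: ok
  2: ok
  3: ok
  4: ok
  5: ok
  6: ok

Answer: INVARIANT HOLDS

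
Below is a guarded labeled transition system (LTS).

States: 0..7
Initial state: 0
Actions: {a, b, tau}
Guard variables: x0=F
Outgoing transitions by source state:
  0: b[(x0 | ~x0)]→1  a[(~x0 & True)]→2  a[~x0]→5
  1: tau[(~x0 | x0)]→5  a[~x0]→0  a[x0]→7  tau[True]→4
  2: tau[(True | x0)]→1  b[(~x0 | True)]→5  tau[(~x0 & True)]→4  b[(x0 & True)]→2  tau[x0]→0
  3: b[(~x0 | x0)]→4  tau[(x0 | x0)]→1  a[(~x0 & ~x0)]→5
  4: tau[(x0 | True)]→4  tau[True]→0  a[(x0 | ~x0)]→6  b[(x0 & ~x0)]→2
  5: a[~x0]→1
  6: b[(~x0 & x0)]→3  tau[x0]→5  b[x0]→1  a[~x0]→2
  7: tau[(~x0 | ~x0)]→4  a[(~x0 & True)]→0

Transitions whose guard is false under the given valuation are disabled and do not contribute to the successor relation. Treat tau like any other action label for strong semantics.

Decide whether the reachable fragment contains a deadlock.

Answer: DEADLOCK-FREE

Analysis:
Reachable = {0,1,2,4,5,6}
  0: a→2  a→5  b→1  [3 exit(s)]
  1: a→0  tau→4  tau→5  [3 exit(s)]
  2: b→5  tau→1  tau→4  [3 exit(s)]
  4: a→6  tau→0  tau→4  [3 exit(s)]
  5: a→1  [1 exit(s)]
  6: a→2  [1 exit(s)]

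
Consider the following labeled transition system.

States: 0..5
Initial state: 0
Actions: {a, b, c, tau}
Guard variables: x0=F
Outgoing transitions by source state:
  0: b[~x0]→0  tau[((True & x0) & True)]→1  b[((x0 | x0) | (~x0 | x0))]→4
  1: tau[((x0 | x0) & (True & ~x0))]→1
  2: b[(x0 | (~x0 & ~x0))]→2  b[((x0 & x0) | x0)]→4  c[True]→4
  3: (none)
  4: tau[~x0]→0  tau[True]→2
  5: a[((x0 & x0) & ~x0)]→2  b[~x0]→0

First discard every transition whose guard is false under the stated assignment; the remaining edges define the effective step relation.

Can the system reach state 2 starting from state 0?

After dropping false guards: 7 live edges.
Layer 0: {0}
Layer 1: {4}  cumulative {0,4}
Layer 2: {2}  cumulative {0,2,4}
Reach set: {0,2,4}
witness 2: b·tau

Answer: REACHABLE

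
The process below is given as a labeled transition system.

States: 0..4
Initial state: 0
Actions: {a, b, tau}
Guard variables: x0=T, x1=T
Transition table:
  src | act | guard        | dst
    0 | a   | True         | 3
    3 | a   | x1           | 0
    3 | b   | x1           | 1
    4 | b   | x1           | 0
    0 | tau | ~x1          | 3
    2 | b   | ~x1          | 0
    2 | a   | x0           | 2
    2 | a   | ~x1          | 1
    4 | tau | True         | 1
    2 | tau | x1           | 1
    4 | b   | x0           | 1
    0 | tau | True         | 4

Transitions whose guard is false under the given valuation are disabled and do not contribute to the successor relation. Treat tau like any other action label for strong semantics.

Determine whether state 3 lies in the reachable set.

Guard filter leaves 9 enabled edge(s).
L0 = {0}
L1 = {3,4}  total {0,3,4}
L2 = {1}  total {0,1,3,4}
R = {0,1,3,4}
witness 3: a

Answer: REACHABLE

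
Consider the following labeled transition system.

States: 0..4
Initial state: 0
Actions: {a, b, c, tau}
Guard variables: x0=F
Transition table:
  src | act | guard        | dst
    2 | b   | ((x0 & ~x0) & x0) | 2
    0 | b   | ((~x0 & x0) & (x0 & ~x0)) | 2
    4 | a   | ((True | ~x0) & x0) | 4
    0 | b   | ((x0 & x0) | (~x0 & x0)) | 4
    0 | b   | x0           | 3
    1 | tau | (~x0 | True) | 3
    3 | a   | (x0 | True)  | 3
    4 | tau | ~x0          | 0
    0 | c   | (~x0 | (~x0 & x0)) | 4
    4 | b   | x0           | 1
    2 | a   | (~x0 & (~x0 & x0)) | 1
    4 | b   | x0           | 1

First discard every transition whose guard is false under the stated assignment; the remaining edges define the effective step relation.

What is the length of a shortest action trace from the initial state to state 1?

Layered search for 1:
  Layer 0: {0}
  Layer 1: {4}
1 never appears.

Answer: UNREACHABLE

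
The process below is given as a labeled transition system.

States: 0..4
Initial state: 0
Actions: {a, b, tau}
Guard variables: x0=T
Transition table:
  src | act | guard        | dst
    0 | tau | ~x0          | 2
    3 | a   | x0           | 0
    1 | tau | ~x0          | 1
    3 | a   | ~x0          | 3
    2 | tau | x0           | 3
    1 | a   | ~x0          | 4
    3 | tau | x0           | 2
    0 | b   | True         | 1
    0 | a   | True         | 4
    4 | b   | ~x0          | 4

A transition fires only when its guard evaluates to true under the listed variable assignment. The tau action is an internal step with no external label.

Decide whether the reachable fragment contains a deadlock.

R = {0,1,4}
  0: a→4  b→1  [2 exit(s)]
  1: ∅  [no exit]
  4: ∅  [no exit]
trace reaching 1: b

Answer: DEADLOCK at state 1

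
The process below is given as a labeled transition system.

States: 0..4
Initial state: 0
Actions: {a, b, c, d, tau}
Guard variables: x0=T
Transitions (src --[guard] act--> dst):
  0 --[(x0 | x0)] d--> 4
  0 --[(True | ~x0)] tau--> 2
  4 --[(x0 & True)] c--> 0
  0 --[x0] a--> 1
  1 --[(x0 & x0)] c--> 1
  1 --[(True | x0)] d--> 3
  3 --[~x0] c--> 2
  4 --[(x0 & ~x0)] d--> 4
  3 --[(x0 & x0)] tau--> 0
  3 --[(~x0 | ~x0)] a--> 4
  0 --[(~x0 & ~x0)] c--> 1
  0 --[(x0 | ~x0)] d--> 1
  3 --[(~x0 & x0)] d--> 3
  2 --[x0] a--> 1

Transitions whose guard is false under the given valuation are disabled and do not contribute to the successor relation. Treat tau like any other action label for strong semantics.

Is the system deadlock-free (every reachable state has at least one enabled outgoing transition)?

Reach set: {0,1,2,3,4}
  0: a→1  d→1  d→4  tau→2  [4 out]
  1: c→1  d→3  [2 out]
  2: a→1  [1 out]
  3: tau→0  [1 out]
  4: c→0  [1 out]

Answer: DEADLOCK-FREE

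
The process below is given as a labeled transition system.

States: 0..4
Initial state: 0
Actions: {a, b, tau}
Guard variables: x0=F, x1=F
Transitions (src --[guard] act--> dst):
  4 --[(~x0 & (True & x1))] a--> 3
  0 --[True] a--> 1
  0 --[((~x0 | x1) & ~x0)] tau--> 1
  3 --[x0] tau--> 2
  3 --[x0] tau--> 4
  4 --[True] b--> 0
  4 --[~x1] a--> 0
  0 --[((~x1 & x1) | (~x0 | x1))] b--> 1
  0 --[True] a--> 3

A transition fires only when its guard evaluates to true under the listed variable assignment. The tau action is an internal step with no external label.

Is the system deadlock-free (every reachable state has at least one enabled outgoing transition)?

R = {0,1,3}
  0: a→1  a→3  b→1  tau→1  [4 exit(s)]
  1: ∅  [STUCK]
  3: ∅  [STUCK]
witness 1: a

Answer: DEADLOCK at state 1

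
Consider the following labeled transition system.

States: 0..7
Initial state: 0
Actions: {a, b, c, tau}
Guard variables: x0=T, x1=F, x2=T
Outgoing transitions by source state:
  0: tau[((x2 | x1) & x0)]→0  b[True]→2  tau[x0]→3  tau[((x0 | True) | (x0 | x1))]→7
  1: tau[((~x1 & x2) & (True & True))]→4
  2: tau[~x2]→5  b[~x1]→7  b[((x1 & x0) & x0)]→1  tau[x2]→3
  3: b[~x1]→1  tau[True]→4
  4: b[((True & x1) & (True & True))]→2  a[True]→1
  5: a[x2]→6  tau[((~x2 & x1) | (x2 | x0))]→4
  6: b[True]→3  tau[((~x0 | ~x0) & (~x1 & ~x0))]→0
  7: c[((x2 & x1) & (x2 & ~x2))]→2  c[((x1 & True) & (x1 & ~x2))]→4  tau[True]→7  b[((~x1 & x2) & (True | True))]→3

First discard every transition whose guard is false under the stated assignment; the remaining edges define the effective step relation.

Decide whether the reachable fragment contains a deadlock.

R = {0,1,2,3,4,7}
  0: b→2  tau→0  tau→3  tau→7  [4 exit(s)]
  1: tau→4  [1 exit(s)]
  2: b→7  tau→3  [2 exit(s)]
  3: b→1  tau→4  [2 exit(s)]
  4: a→1  [1 exit(s)]
  7: b→3  tau→7  [2 exit(s)]

Answer: DEADLOCK-FREE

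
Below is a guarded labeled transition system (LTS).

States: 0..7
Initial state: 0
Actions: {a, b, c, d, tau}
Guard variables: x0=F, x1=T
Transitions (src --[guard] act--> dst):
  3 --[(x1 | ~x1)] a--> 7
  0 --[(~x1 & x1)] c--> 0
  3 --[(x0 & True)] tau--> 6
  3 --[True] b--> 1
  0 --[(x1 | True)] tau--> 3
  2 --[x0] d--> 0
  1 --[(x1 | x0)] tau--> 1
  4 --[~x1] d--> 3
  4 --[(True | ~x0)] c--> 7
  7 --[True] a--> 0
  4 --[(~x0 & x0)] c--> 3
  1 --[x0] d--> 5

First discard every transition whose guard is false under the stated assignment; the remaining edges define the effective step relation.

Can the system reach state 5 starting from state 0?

After dropping false guards: 6 live edges.
depth 0: {0}
depth 1: {3}  now seen {0,3}
depth 2: {1,7}  now seen {0,1,3,7}
Reach set: {0,1,3,7}

Answer: UNREACHABLE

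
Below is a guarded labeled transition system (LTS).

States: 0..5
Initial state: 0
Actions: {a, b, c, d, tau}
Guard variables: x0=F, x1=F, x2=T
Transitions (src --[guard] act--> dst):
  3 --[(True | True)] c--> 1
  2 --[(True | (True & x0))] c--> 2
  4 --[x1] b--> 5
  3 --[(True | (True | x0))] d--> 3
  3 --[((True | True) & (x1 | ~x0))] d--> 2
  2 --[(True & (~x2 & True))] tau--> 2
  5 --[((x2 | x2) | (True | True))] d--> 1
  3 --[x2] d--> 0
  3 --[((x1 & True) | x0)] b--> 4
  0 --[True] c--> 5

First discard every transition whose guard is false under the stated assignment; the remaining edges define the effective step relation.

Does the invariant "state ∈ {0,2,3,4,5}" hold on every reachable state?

Allowed set {0,2,3,4,5}
Reachable = {0,1,5}
  0: safe
  1: outside
  5: safe
reach 1 via c·d — violates

Answer: INVARIANT VIOLATED at state 1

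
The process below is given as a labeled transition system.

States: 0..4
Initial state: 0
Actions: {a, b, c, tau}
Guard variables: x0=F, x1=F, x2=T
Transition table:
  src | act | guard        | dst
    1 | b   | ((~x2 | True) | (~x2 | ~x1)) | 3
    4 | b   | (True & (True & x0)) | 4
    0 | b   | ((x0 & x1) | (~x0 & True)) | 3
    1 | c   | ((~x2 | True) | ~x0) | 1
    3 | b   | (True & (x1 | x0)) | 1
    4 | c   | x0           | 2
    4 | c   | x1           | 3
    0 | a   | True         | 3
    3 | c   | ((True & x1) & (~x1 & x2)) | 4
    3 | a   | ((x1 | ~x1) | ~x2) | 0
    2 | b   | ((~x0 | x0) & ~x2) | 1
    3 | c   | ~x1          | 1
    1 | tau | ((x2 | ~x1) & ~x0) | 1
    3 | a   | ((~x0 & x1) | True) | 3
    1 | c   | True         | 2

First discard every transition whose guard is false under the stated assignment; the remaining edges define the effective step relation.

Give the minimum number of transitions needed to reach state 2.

Answer: 3

Trace:
BFS to 2:
  L0 = {0}
  L1 = {3}
  L2 = {1}
  L3 = {2}
depth(2)=3, e.g. a·c·c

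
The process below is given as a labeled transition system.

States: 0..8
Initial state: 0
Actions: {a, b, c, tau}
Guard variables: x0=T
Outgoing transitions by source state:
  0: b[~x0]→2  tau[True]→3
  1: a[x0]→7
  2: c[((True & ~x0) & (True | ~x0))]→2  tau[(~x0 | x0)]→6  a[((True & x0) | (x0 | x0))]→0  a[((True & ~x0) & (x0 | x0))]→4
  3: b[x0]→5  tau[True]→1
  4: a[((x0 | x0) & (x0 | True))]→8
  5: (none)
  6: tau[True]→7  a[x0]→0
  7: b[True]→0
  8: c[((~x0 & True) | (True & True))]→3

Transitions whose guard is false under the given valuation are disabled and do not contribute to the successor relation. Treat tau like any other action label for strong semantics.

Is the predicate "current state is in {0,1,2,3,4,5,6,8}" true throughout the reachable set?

Inv-set: {0,1,2,3,4,5,6,8}
Reach set: {0,1,3,5,7}
  0: safe
  1: safe
  3: safe
  5: safe
  7: VIOLATES
witness against invariant: tau·tau·a → 7

Answer: INVARIANT VIOLATED at state 7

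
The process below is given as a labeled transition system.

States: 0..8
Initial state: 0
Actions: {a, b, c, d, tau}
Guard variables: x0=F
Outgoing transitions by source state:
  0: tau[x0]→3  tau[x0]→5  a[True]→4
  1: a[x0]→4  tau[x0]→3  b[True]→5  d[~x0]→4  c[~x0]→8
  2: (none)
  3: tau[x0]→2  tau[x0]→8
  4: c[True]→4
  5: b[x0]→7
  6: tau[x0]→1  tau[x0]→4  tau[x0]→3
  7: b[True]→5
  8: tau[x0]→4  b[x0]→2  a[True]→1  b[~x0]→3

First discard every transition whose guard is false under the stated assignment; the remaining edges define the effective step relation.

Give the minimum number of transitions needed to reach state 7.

Layered search for 7:
  depth 0: {0}
  depth 1: {4}
7 never appears.

Answer: UNREACHABLE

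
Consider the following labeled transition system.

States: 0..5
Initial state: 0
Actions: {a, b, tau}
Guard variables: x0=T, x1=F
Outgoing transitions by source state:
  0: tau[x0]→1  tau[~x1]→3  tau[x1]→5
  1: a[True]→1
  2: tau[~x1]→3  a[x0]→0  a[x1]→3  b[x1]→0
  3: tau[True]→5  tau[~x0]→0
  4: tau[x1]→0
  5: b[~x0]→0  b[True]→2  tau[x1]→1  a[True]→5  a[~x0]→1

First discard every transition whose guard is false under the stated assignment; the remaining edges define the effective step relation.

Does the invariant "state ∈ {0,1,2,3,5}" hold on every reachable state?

Inv-set: {0,1,2,3,5}
Reachable = {0,1,2,3,5}
  0: ✓
  1: ✓
  2: ✓
  3: ✓
  5: ✓

Answer: INVARIANT HOLDS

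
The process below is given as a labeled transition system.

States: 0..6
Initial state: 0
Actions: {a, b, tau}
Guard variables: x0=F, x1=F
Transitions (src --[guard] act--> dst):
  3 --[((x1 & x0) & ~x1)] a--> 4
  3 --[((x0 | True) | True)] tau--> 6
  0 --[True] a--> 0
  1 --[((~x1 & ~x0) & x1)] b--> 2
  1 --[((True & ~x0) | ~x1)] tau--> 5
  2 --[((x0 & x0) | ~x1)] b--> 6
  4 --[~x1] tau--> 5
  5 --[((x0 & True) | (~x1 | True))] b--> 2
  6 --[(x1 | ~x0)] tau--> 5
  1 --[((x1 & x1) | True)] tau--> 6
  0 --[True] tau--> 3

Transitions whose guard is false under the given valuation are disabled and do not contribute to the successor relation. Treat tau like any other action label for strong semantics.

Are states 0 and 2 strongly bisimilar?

Answer: NOT BISIMILAR

Trace:
Compute ~ classes (split until stable):
  π0 = {{0,1,2,3,4,5,6}}
  π1 = {{0},{1,3,4,6},{2,5}}
  π2 = {{0},{1},{2},{3},{4,6},{5}}
Fixed point at round 3; 6 class(es).
0∈{0}, 2∈{2}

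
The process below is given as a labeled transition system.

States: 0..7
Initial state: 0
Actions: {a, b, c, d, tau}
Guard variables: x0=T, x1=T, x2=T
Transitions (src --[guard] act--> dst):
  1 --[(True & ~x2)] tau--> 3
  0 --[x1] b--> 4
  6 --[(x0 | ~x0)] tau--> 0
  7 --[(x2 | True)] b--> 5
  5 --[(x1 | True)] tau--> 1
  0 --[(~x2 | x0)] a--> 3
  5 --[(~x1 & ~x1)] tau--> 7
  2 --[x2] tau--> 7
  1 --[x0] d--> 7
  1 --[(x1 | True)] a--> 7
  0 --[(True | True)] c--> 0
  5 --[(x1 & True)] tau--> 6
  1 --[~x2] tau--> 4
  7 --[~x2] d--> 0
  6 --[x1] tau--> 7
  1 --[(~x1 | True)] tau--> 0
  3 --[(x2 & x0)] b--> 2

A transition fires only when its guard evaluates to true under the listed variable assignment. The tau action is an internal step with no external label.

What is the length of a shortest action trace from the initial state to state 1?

Layered search for 1:
  depth 0: {0}
  depth 1: {3,4}
  depth 2: {2}
  depth 3: {7}
  depth 4: {5}
  depth 5: {1,6}
first hit 1 at d=5 via a·b·tau·b·tau

Answer: 5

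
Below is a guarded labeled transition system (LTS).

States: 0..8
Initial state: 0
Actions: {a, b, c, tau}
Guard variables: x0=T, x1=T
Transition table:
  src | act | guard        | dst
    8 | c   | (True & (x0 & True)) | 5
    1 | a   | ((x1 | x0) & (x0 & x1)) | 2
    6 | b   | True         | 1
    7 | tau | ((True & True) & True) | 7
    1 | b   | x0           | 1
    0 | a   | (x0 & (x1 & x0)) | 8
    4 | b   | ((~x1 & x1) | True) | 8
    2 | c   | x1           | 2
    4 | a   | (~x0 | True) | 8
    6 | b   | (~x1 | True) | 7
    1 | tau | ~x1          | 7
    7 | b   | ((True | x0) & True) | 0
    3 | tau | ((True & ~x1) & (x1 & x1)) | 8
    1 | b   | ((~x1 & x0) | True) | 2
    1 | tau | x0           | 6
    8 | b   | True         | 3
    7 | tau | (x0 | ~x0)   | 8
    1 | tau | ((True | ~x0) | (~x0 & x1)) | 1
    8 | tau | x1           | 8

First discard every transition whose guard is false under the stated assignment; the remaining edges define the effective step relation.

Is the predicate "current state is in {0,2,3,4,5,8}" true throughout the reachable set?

Answer: INVARIANT HOLDS

Working:
Inv-set: {0,2,3,4,5,8}
R = {0,3,5,8}
  0: ok
  3: ok
  5: ok
  8: ok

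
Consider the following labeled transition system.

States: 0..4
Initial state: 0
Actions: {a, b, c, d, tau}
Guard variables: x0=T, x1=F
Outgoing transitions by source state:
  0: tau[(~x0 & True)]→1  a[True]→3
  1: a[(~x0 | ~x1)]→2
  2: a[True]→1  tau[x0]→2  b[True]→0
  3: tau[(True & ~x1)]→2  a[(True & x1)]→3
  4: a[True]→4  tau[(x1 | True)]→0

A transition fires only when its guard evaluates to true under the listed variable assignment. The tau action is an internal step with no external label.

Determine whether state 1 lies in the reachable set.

Guard filter leaves 8 enabled edge(s).
depth 0: {0}
depth 1: {3}  now seen {0,3}
depth 2: {2}  now seen {0,2,3}
depth 3: {1}  now seen {0,1,2,3}
Reachable = {0,1,2,3}
Path to 1: a·tau·a

Answer: REACHABLE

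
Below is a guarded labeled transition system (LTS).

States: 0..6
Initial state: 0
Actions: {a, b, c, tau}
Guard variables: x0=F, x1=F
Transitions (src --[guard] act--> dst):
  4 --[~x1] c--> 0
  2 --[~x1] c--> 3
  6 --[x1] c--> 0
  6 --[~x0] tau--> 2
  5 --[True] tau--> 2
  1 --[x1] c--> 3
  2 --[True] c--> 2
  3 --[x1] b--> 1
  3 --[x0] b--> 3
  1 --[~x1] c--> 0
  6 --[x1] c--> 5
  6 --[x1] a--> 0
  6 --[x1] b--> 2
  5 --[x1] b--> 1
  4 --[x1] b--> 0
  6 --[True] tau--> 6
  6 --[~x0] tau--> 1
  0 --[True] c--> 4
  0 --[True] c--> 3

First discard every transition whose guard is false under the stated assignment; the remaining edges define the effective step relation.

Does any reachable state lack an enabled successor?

Answer: DEADLOCK at state 3

Analysis:
R = {0,3,4}
  0: c→3  c→4  [2 exit(s)]
  3: ∅  [deadlock]
  4: c→0  [1 exit(s)]
trace reaching 3: c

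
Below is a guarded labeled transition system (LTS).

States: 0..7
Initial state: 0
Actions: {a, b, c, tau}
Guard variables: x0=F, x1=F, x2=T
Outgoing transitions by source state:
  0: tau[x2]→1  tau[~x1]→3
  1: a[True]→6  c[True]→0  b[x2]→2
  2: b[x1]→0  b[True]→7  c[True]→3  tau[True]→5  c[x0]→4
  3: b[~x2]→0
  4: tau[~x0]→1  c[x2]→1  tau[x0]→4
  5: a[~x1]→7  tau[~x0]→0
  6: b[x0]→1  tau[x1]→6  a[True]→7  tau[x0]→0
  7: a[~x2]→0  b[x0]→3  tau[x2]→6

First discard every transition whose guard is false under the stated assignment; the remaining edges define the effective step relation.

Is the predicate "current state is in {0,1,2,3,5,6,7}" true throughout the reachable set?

Answer: INVARIANT HOLDS

Trace:
Safe = {0,1,2,3,5,6,7}
Reach set: {0,1,2,3,5,6,7}
  0: ✓
  1: ✓
  2: ✓
  3: ✓
  5: ✓
  6: ✓
  7: ✓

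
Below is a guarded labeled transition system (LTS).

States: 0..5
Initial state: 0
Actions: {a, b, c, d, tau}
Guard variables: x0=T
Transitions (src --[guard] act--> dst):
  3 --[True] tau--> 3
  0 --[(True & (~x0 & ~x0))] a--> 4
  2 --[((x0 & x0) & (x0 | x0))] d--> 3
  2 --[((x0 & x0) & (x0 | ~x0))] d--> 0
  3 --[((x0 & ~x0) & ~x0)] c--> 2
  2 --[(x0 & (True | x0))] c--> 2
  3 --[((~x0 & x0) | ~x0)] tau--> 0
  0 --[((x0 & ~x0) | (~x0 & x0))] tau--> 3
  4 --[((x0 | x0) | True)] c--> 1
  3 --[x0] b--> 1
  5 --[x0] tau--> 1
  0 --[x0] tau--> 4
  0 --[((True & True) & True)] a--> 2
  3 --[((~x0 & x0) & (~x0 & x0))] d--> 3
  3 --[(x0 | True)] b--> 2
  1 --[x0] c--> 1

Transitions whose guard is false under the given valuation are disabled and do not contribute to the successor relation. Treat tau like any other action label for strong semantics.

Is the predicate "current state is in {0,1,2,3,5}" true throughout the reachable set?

Allowed set {0,1,2,3,5}
Reachable = {0,1,2,3,4}
  0: ok
  1: ok
  2: ok
  3: ok
  4: ✗ unsafe
counterexample path to 4: tau

Answer: INVARIANT VIOLATED at state 4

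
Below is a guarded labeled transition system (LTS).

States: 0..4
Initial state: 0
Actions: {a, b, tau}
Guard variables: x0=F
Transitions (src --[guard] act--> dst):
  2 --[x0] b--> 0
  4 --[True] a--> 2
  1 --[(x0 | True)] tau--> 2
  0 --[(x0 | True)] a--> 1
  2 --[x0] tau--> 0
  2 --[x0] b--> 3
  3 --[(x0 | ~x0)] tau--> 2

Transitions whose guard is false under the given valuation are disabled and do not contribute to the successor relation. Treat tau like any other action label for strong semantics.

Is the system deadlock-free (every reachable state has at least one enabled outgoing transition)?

Answer: DEADLOCK at state 2

Trace:
Reachable = {0,1,2}
  0: a→1  [1 exit(s)]
  1: tau→2  [1 exit(s)]
  2: ∅  [deadlock]
trace reaching 2: a·tau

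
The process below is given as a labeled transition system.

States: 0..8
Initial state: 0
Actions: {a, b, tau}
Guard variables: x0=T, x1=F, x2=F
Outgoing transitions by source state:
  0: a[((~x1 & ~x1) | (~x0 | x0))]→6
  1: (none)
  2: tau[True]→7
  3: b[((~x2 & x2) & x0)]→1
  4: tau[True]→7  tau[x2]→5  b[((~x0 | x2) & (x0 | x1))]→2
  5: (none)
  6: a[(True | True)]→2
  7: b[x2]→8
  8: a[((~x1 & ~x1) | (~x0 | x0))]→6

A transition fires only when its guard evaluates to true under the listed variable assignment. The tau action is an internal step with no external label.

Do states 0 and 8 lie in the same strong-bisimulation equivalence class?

Answer: BISIMILAR

Working:
Compute ~ classes (split until stable):
  π0 = {{0,1,2,3,4,5,6,7,8}}
  π1 = {{0,6,8},{1,3,5,7},{2,4}}
  π2 = {{0,8},{1,3,5,7},{2,4},{6}}
stable after 3 split(s): 4 block(s)
[0]={0,8}  [8]={0,8}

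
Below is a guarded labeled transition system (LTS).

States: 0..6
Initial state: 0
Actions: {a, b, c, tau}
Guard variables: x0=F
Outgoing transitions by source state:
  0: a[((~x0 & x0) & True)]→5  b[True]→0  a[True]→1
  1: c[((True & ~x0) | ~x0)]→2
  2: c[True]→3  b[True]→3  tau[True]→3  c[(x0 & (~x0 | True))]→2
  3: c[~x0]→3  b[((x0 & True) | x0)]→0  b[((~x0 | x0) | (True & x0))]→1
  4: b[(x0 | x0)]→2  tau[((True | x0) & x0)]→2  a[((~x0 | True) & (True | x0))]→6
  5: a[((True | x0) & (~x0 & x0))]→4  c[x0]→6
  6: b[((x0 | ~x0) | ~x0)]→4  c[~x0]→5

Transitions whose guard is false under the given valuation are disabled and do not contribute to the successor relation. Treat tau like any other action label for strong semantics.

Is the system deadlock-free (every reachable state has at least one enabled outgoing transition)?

R = {0,1,2,3}
  0: a→1  b→0  [deg 2]
  1: c→2  [deg 1]
  2: b→3  c→3  tau→3  [deg 3]
  3: b→1  c→3  [deg 2]

Answer: DEADLOCK-FREE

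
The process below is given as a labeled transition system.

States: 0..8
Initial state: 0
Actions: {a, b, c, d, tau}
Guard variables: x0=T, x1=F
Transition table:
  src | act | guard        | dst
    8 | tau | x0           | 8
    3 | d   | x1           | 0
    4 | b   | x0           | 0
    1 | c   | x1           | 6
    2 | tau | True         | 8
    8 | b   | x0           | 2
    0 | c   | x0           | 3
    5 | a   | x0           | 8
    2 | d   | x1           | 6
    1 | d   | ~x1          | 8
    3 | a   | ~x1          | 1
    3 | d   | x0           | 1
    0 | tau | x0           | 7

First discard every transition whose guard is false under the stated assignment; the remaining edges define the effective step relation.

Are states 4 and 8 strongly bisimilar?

Answer: NOT BISIMILAR

Trace:
Refine partition for ~:
  round 0: {{0,1,2,3,4,5,6,7,8}}
  round 1: {{0},{1},{2},{3},{4},{5},{6,7},{8}}
stable after 2 split(s): 8 block(s)
[4]={4}  [8]={8}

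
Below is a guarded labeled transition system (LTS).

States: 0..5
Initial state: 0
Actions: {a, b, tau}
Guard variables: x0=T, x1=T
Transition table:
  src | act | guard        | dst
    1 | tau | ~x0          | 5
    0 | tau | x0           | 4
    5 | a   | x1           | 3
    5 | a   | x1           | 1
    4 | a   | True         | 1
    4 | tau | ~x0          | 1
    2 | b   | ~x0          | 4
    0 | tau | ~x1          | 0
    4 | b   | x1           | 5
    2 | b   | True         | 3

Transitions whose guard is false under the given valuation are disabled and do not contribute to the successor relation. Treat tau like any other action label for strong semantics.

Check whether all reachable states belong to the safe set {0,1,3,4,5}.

Answer: INVARIANT HOLDS

Working:
Allowed set {0,1,3,4,5}
Reachable = {0,1,3,4,5}
  0: ok
  1: ok
  3: ok
  4: ok
  5: ok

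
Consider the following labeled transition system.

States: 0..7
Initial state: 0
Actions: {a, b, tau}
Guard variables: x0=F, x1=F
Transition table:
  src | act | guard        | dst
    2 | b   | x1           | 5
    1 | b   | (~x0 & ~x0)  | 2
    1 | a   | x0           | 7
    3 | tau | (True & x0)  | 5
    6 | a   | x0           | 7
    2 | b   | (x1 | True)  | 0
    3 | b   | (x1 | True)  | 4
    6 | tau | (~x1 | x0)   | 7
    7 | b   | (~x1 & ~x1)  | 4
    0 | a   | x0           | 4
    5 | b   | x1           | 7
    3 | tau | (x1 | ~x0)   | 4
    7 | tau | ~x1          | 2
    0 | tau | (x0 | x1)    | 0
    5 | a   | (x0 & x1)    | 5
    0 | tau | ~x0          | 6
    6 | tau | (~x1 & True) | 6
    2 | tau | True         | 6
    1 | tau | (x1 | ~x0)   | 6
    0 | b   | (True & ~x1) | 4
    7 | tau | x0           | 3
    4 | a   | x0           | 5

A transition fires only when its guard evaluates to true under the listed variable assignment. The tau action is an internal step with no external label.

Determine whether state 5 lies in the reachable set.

After dropping false guards: 12 live edges.
Layer 0: {0}
Layer 1: {4,6}  total {0,4,6}
Layer 2: {7}  total {0,4,6,7}
Layer 3: {2}  total {0,2,4,6,7}
Reach set: {0,2,4,6,7}

Answer: UNREACHABLE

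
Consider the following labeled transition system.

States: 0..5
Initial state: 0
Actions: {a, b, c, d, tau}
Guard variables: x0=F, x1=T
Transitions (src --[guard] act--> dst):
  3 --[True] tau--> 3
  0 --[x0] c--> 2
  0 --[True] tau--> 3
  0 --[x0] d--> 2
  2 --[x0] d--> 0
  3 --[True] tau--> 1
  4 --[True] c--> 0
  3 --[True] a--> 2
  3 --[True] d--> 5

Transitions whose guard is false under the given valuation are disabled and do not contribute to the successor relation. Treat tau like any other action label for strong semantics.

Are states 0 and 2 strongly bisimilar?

Refine partition for ~:
  P[0] = {{0,1,2,3,4,5}}
  P[1] = {{0},{1,2,5},{3},{4}}
Fixed point at round 2; 4 class(es).
class of 0: {0}; class of 2: {1,2,5}

Answer: NOT BISIMILAR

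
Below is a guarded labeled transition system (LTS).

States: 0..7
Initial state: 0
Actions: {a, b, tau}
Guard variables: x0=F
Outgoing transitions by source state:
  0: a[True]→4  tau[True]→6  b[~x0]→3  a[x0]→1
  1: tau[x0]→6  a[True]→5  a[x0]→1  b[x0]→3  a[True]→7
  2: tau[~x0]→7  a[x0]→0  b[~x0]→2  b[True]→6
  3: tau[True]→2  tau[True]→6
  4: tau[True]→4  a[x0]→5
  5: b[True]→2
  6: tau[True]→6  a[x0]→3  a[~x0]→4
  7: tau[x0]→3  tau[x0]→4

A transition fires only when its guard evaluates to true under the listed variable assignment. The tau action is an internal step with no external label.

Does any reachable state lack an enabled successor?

Reach set: {0,2,3,4,6,7}
  0: a→4  b→3  tau→6  [3 exit(s)]
  2: b→2  b→6  tau→7  [3 exit(s)]
  3: tau→2  tau→6  [2 exit(s)]
  4: tau→4  [1 exit(s)]
  6: a→4  tau→6  [2 exit(s)]
  7: ∅  [STUCK]
trace reaching 7: b·tau·tau

Answer: DEADLOCK at state 7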